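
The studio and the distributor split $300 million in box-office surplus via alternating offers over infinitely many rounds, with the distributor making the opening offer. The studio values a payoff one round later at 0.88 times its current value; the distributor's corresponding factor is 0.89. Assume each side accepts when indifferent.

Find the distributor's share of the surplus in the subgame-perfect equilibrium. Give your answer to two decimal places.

166.05

Let x be the distributor's share when the distributor proposes and y be the studio's share when the studio proposes.
The studio accepts iff offered ≥ 0.88·y, so x = 300 − 0.88y. Symmetrically y = 300 − 0.89x.
Substituting: x = 300 − 0.88(300 − 0.89x), giving x(1 − 0.89·0.88) = 300(1 − 0.88).
So x = 300 × 0.12 / 0.2168 ≈ 166.0517, and the studio receives 300 − x ≈ 133.9483.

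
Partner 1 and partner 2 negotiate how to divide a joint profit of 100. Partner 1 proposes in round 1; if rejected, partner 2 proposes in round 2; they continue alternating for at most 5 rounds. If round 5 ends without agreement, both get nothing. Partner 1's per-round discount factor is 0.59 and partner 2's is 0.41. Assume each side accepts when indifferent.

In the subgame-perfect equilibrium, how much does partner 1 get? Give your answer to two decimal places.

Round 5 (partner 1 proposes): partner 2 will accept anything ≥ 0, so partner 1 offers 0 and keeps 100.
Round 4 (partner 2 proposes): partner 1 can get 100 next round, worth 0.59 × 100 = 59 now, so partner 2 offers 59, keeping 41.
Round 3 (partner 1 proposes): partner 2 can get 41 next round, worth 0.41 × 41 = 16.81 now. Partner 1 offers 16.81 and keeps 100 − 16.81 = 83.19.
Round 2 (partner 2 proposes): partner 1 can get 83.19 next round, worth 0.59 × 83.19 = 49.0821 now; partner 2 offers that and keeps 50.9179.
Round 1 (partner 1 proposes): partner 2 can get 50.9179 next round, worth 0.41 × 50.9179 = 20.876339 now; partner 1 offers that and keeps 79.123661.

79.12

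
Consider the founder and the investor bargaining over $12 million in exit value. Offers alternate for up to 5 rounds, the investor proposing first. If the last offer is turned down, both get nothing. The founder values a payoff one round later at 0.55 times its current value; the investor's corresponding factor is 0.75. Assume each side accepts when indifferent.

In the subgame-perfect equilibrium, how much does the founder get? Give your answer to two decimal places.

Work backward from the last round.
Round 5 (the investor proposes): rejection yields 0 for the founder; the investor offers 0 and keeps 12.
Round 4 (the founder proposes): the investor can get 12 next round, worth 0.75 × 12 = 9 now, so the founder offers 9, keeping 3.
Round 3 (the investor proposes): the founder can get 3 next round, worth 0.55 × 3 = 1.65 now, so the investor offers 1.65, keeping 10.35.
Round 2 (the founder proposes): the investor can get 10.35 next round, worth 0.75 × 10.35 = 7.7625 now; the founder offers that and keeps 4.2375.
Round 1 (the investor proposes): the founder can get 4.2375 next round, worth 0.55 × 4.2375 = 2.330625 now; the investor offers that and keeps 9.669375.

2.33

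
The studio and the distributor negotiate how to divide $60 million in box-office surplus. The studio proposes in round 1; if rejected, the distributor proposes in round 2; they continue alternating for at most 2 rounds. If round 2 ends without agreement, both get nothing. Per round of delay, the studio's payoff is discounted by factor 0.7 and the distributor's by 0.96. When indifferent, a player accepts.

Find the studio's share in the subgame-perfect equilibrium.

Round 2 (the distributor proposes): rejection yields 0 for the studio; the distributor offers 0 and keeps 60.
Round 1 (the studio proposes): the distributor can get 60 next round, worth 0.96 × 60 = 57.6 now. The studio offers 57.6 and keeps 60 − 57.6 = 2.4.

2.4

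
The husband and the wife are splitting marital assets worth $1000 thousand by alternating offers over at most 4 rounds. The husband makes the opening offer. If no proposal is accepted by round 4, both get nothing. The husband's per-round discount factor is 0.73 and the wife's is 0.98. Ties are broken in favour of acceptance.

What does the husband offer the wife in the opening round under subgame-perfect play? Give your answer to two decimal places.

Round 4 (the wife proposes): rejection yields 0 for the husband; the wife offers 0 and keeps 1000.
Round 3 (the husband proposes): the wife can get 1000 next round, worth 0.98 × 1000 = 980 now; the husband offers that and keeps 20.
Round 2 (the wife proposes): the husband can get 20 next round, worth 0.73 × 20 = 14.6 now. The wife offers 14.6 and keeps 1000 − 14.6 = 985.4.
Round 1 (the husband proposes): the wife can get 985.4 next round, worth 0.98 × 985.4 = 965.692 now; the husband offers that and keeps 34.308.

965.69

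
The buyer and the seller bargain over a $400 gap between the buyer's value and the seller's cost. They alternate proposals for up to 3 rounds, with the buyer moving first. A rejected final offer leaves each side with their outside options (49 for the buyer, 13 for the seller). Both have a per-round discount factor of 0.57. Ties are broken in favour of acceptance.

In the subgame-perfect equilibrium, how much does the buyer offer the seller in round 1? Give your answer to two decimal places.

By backward induction:
Round 3 (the buyer proposes): the seller gets 13 if talks fail, so the buyer offers 13 and keeps 387.
Round 2 (the seller proposes): the buyer can get 387 next round, worth 0.57 × 387 = 220.59 now; the seller offers that and keeps 179.41.
Round 1 (the buyer proposes): the seller can get 179.41 next round, worth 0.57 × 179.41 = 102.2637 now. The buyer offers 102.2637 and keeps 400 − 102.2637 = 297.7363.

102.26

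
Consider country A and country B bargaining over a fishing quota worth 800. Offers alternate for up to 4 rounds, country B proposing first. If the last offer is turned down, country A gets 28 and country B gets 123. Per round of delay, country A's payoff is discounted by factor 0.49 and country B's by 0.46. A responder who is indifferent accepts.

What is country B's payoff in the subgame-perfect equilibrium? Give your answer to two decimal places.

Round 4 (country A proposes): country B gets 123 if talks fail, so country A offers 123 and keeps 677.
Round 3 (country B proposes): country A can get 677 next round, worth 0.49 × 677 = 331.73 now. Country B offers 331.73 and keeps 800 − 331.73 = 468.27.
Round 2 (country A proposes): country B can get 468.27 next round, worth 0.46 × 468.27 = 215.4042 now, so country A offers 215.4042, keeping 584.5958.
Round 1 (country B proposes): country A can get 584.5958 next round, worth 0.49 × 584.5958 = 286.451942 now. Country B offers 286.451942 and keeps 800 − 286.451942 = 513.548058.

513.55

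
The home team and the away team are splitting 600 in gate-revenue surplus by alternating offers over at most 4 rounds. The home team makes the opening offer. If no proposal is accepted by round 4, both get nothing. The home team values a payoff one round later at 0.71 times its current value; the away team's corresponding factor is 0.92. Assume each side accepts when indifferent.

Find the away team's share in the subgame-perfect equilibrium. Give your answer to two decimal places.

Solve by backward induction from round 4.
Round 4 (the away team proposes): the home team will accept anything ≥ 0, so the away team offers 0 and keeps 600.
Round 3 (the home team proposes): the away team can get 600 next round, worth 0.92 × 600 = 552 now; the home team offers that and keeps 48.
Round 2 (the away team proposes): the home team can get 48 next round, worth 0.71 × 48 = 34.08 now; the away team offers that and keeps 565.92.
Round 1 (the home team proposes): the away team can get 565.92 next round, worth 0.92 × 565.92 = 520.6464 now. The home team offers 520.6464 and keeps 600 − 520.6464 = 79.3536.

520.65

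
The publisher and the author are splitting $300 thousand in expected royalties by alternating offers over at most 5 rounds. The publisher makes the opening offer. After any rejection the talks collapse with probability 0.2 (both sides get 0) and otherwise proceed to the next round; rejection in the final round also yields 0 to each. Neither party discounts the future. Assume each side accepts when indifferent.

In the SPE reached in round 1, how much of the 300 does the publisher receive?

Round 5 (the publisher proposes): rejection yields 0 for the author; the publisher offers 0 and keeps 300.
Round 4 (the author proposes): rejecting gives the publisher an expected 0.8 × 300 = 240; the author offers that and keeps 60.
Round 3 (the publisher proposes): rejecting gives the author an expected 0.8 × 60 = 48, so the publisher offers 48, keeping 252.
Round 2 (the author proposes): rejecting gives the publisher an expected 0.8 × 252 = 201.6, so the author offers 201.6, keeping 98.4.
Round 1 (the publisher proposes): rejecting gives the author an expected 0.8 × 98.4 = 78.72, so the publisher offers 78.72, keeping 221.28.

221.28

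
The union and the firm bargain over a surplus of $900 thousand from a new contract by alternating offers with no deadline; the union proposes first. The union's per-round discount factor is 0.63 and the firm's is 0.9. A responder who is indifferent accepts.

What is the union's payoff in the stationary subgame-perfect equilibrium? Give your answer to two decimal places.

When the union proposes, the firm accepts any offer worth at least 0.9 times what the firm would get by proposing next round; and vice versa.
This gives x = 900 − 0.9y and y = 900 − 0.63x, where x and y are each side's share when it proposes.
Hence (1 − 0.9·0.63)x = 900(1 − 0.9), i.e. 0.433·x = 90.
x ≈ 207.8522; the firm's share is 900 − x ≈ 692.1478.

207.85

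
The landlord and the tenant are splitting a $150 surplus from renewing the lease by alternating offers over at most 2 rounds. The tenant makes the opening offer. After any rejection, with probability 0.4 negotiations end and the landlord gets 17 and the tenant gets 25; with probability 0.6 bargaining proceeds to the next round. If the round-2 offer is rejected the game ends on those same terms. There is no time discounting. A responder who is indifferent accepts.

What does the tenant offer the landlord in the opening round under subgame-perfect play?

81.8

Round 2 (the landlord proposes): the tenant gets 25 if talks fail, so the landlord offers 25 and keeps 125.
Round 1 (the tenant proposes): rejecting gives the landlord an expected 0.6 × 125 + 0.4 × 17 = 81.8, so the tenant offers 81.8, keeping 68.2.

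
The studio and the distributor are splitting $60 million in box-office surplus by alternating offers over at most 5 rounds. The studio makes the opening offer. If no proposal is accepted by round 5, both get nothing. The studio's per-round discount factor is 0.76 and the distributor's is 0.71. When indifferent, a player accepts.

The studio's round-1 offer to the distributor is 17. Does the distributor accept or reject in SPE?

Round 5 (the studio proposes): rejection yields 0 for the distributor; the studio offers 0 and keeps 60.
Round 4 (the distributor proposes): the studio can get 60 next round, worth 0.76 × 60 = 45.6 now. The distributor offers 45.6 and keeps 60 − 45.6 = 14.4.
Round 3 (the studio proposes): the distributor can get 14.4 next round, worth 0.71 × 14.4 = 10.224 now, so the studio offers 10.224, keeping 49.776.
Round 2 (the distributor proposes): the studio can get 49.776 next round, worth 0.76 × 49.776 = 37.82976 now. The distributor offers 37.82976 and keeps 60 − 37.82976 = 22.17024.
So by rejecting in round 1, the distributor gets 22.17024 next round, worth 0.71 × 22.17024 = 15.7408704 now.
Offer 17 ≥ 15.7408704, so the distributor accepts.

Accept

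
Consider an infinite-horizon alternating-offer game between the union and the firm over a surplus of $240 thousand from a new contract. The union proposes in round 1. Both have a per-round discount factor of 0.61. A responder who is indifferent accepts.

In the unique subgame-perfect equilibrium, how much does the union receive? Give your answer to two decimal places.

149.07

In a stationary SPE each proposer offers the other exactly their discounted continuation value.
If the union keeps x when proposing and the firm keeps y when proposing, then x = 240 − 0.61y and y = 240 − 0.61x.
Solving: x = 240(1 − 0.61) / (1 − 0.61·0.61) = 93.6 / 0.6279 ≈ 149.0683.
The firm gets 240 − 149.0683 ≈ 90.9317.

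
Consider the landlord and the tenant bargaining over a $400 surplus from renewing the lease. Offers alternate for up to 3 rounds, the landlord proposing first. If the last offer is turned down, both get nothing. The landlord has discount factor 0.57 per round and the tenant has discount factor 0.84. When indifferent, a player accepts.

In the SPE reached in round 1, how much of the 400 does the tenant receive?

Work backward from the last round.
Round 3 (the landlord proposes): the tenant will accept anything ≥ 0, so the landlord offers 0 and keeps 400.
Round 2 (the tenant proposes): the landlord can get 400 next round, worth 0.57 × 400 = 228 now, so the tenant offers 228, keeping 172.
Round 1 (the landlord proposes): the tenant can get 172 next round, worth 0.84 × 172 = 144.48 now; the landlord offers that and keeps 255.52.

144.48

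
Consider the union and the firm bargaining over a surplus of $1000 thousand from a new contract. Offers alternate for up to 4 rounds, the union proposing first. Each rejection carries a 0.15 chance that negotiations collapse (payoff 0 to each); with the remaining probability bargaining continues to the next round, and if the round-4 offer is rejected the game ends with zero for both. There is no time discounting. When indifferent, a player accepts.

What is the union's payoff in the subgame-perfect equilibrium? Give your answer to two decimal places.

Round 4 (the firm proposes): rejection yields 0 for the union; the firm offers 0 and keeps 1000.
Round 3 (the union proposes): rejecting gives the firm an expected 0.85 × 1000 = 850; the union offers that and keeps 150.
Round 2 (the firm proposes): rejecting gives the union an expected 0.85 × 150 = 127.5; the firm offers that and keeps 872.5.
Round 1 (the union proposes): rejecting gives the firm an expected 0.85 × 872.5 = 741.625; the union offers that and keeps 258.375.

258.38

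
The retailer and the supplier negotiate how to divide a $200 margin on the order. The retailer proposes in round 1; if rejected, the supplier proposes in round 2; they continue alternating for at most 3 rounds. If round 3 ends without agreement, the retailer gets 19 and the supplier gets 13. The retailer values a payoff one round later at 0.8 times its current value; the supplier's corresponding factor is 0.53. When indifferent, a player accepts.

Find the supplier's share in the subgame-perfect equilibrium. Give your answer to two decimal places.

Round 3 (the retailer proposes): the supplier gets 13 if talks fail, so the retailer offers 13 and keeps 187.
Round 2 (the supplier proposes): the retailer can get 187 next round, worth 0.8 × 187 = 149.6 now; the supplier offers that and keeps 50.4.
Round 1 (the retailer proposes): the supplier can get 50.4 next round, worth 0.53 × 50.4 = 26.712 now, so the retailer offers 26.712, keeping 173.288.

26.71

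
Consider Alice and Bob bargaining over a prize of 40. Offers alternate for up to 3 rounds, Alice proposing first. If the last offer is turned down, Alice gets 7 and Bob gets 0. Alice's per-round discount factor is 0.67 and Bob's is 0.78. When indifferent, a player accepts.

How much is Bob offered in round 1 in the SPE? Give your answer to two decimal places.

Round 3 (Alice proposes): rejection yields 0 for Bob; Alice offers 0 and keeps 40.
Round 2 (Bob proposes): Alice can get 40 next round, worth 0.67 × 40 = 26.8 now, so Bob offers 26.8, keeping 13.2.
Round 1 (Alice proposes): Bob can get 13.2 next round, worth 0.78 × 13.2 = 10.296 now; Alice offers that and keeps 29.704.

10.30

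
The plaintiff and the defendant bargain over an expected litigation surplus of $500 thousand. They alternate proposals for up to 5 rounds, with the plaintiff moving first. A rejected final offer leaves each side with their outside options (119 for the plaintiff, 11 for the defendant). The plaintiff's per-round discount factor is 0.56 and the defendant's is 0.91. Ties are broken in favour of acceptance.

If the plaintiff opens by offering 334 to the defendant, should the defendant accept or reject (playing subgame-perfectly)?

Accept

Round 5 (the plaintiff proposes): the defendant gets 11 if talks fail, so the plaintiff offers 11 and keeps 489.
Round 4 (the defendant proposes): the plaintiff can get 489 next round, worth 0.56 × 489 = 273.84 now; the defendant offers that and keeps 226.16.
Round 3 (the plaintiff proposes): the defendant can get 226.16 next round, worth 0.91 × 226.16 = 205.8056 now. The plaintiff offers 205.8056 and keeps 500 − 205.8056 = 294.1944.
Round 2 (the defendant proposes): the plaintiff can get 294.1944 next round, worth 0.56 × 294.1944 = 164.748864 now. The defendant offers 164.748864 and keeps 500 − 164.748864 = 335.251136.
So by rejecting in round 1, the defendant gets 335.251136 next round, worth 0.91 × 335.251136 = 305.07853376 now.
Offer 334 ≥ 305.07853376, so the defendant accepts.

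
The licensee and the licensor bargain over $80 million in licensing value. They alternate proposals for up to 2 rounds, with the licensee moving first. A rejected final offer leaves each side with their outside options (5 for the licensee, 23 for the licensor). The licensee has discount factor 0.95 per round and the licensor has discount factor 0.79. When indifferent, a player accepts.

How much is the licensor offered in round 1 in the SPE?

Round 2 (the licensor proposes): the licensee gets 5 if talks fail, so the licensor offers 5 and keeps 75.
Round 1 (the licensee proposes): the licensor can get 75 next round, worth 0.79 × 75 = 59.25 now; the licensee offers that and keeps 20.75.

59.25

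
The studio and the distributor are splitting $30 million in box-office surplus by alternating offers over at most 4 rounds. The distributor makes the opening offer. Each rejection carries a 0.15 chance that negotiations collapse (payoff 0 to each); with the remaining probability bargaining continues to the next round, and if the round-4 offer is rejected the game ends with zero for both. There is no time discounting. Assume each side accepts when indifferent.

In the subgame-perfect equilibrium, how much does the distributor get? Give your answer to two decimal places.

Round 4 (the studio proposes): rejection yields 0 for the distributor; the studio offers 0 and keeps 30.
Round 3 (the distributor proposes): rejecting gives the studio an expected 0.85 × 30 = 25.5, so the distributor offers 25.5, keeping 4.5.
Round 2 (the studio proposes): rejecting gives the distributor an expected 0.85 × 4.5 = 3.825, so the studio offers 3.825, keeping 26.175.
Round 1 (the distributor proposes): rejecting gives the studio an expected 0.85 × 26.175 = 22.24875; the distributor offers that and keeps 7.75125.

7.75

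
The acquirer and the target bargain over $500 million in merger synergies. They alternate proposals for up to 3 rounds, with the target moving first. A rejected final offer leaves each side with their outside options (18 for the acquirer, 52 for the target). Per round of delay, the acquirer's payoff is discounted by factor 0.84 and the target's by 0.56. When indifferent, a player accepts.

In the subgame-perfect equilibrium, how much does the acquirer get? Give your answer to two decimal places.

193.27

Round 3 (the target proposes): the acquirer gets 18 if talks fail, so the target offers 18 and keeps 482.
Round 2 (the acquirer proposes): the target can get 482 next round, worth 0.56 × 482 = 269.92 now. The acquirer offers 269.92 and keeps 500 − 269.92 = 230.08.
Round 1 (the target proposes): the acquirer can get 230.08 next round, worth 0.84 × 230.08 = 193.2672 now; the target offers that and keeps 306.7328.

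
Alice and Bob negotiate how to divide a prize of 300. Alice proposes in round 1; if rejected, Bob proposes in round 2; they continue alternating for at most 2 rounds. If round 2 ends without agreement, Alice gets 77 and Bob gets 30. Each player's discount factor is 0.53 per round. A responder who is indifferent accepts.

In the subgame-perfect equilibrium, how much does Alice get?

Round 2 (Bob proposes): Alice gets 77 if talks fail, so Bob offers 77 and keeps 223.
Round 1 (Alice proposes): Bob can get 223 next round, worth 0.53 × 223 = 118.19 now, so Alice offers 118.19, keeping 181.81.

181.81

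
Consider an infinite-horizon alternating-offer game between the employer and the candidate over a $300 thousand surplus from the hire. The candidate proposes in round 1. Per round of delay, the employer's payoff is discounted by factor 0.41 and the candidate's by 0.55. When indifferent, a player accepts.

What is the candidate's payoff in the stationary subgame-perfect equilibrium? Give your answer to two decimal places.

228.53

In a stationary SPE each proposer offers the other exactly their discounted continuation value.
If the candidate keeps x when proposing and the employer keeps y when proposing, then x = 300 − 0.41y and y = 300 − 0.55x.
Solving: x = 300(1 − 0.41) / (1 − 0.55·0.41) = 177 / 0.7745 ≈ 228.5345.
The employer gets 300 − 228.5345 ≈ 71.4655.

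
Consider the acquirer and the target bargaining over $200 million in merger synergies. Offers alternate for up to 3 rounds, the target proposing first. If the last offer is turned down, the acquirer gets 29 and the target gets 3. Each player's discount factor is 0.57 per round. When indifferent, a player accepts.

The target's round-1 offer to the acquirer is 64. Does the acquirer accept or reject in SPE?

Accept

Work out the acquirer's continuation value if the offer is rejected.
Round 3 (the target proposes): the acquirer gets 29 if talks fail, so the target offers 29 and keeps 171.
Round 2 (the acquirer proposes): the target can get 171 next round, worth 0.57 × 171 = 97.47 now; the acquirer offers that and keeps 102.53.
So by rejecting in round 1, the acquirer gets 102.53 next round, worth 0.57 × 102.53 = 58.4421 now.
Offer 64 ≥ 58.4421, so the acquirer accepts.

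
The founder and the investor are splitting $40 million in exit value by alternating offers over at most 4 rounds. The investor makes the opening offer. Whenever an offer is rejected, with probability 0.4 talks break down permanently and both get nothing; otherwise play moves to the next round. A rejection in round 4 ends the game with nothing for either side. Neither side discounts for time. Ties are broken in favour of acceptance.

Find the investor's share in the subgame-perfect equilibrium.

Round 4 (the founder proposes): rejection yields 0 for the investor; the founder offers 0 and keeps 40.
Round 3 (the investor proposes): rejecting gives the founder an expected 0.6 × 40 = 24. The investor offers 24 and keeps 40 − 24 = 16.
Round 2 (the founder proposes): rejecting gives the investor an expected 0.6 × 16 = 9.6, so the founder offers 9.6, keeping 30.4.
Round 1 (the investor proposes): rejecting gives the founder an expected 0.6 × 30.4 = 18.24, so the investor offers 18.24, keeping 21.76.

21.76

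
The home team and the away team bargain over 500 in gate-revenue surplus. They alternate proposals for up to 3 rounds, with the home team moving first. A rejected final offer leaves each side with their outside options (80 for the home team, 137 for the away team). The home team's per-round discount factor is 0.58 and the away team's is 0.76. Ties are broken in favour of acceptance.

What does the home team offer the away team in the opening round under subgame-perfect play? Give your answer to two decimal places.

219.99

Round 3 (the home team proposes): the away team gets 137 if talks fail, so the home team offers 137 and keeps 363.
Round 2 (the away team proposes): the home team can get 363 next round, worth 0.58 × 363 = 210.54 now; the away team offers that and keeps 289.46.
Round 1 (the home team proposes): the away team can get 289.46 next round, worth 0.76 × 289.46 = 219.9896 now; the home team offers that and keeps 280.0104.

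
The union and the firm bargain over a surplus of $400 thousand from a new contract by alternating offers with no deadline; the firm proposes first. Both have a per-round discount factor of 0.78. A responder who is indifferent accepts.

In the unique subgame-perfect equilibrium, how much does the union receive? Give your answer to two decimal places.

When the firm proposes, the union accepts any offer worth at least 0.78 times what the union would get by proposing next round; and vice versa.
This gives x = 400 − 0.78y and y = 400 − 0.78x, where x and y are each side's share when it proposes.
Hence (1 − 0.78·0.78)x = 400(1 − 0.78), i.e. 0.3916·x = 88.
x ≈ 224.7191; the union's share is 400 − x ≈ 175.2809.

175.28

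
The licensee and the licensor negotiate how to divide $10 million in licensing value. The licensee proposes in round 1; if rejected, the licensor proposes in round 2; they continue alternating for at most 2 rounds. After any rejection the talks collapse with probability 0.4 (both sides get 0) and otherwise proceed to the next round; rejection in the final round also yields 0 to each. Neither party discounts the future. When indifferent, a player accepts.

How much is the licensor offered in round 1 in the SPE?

6

Round 2 (the licensor proposes): the licensee will accept anything ≥ 0, so the licensor offers 0 and keeps 10.
Round 1 (the licensee proposes): rejecting gives the licensor an expected 0.6 × 10 = 6, so the licensee offers 6, keeping 4.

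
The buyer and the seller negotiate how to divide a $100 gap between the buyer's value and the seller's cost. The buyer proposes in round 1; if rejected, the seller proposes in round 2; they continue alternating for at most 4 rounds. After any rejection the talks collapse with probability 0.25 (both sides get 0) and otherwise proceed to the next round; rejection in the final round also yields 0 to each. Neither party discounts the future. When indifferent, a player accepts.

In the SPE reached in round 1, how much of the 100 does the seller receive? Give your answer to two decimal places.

60.94

Round 4 (the seller proposes): rejection yields 0 for the buyer; the seller offers 0 and keeps 100.
Round 3 (the buyer proposes): rejecting gives the seller an expected 0.75 × 100 = 75, so the buyer offers 75, keeping 25.
Round 2 (the seller proposes): rejecting gives the buyer an expected 0.75 × 25 = 18.75; the seller offers that and keeps 81.25.
Round 1 (the buyer proposes): rejecting gives the seller an expected 0.75 × 81.25 = 60.9375; the buyer offers that and keeps 39.0625.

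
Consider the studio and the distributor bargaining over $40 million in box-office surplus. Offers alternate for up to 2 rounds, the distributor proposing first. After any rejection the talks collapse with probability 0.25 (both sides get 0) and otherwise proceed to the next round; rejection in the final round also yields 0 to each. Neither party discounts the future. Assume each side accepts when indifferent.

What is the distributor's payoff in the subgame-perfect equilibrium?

10

Round 2 (the studio proposes): the distributor will accept anything ≥ 0, so the studio offers 0 and keeps 40.
Round 1 (the distributor proposes): rejecting gives the studio an expected 0.75 × 40 = 30, so the distributor offers 30, keeping 10.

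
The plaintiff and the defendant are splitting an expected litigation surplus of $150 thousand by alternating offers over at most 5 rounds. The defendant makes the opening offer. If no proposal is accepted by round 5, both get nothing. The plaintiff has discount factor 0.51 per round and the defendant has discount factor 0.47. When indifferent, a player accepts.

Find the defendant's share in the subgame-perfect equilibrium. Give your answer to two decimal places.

99.74

Solve by backward induction from round 5.
Round 5 (the defendant proposes): rejection yields 0 for the plaintiff; the defendant offers 0 and keeps 150.
Round 4 (the plaintiff proposes): the defendant can get 150 next round, worth 0.47 × 150 = 70.5 now; the plaintiff offers that and keeps 79.5.
Round 3 (the defendant proposes): the plaintiff can get 79.5 next round, worth 0.51 × 79.5 = 40.545 now; the defendant offers that and keeps 109.455.
Round 2 (the plaintiff proposes): the defendant can get 109.455 next round, worth 0.47 × 109.455 = 51.44385 now, so the plaintiff offers 51.44385, keeping 98.55615.
Round 1 (the defendant proposes): the plaintiff can get 98.55615 next round, worth 0.51 × 98.55615 = 50.2636365 now. The defendant offers 50.2636365 and keeps 150 − 50.2636365 = 99.7363635.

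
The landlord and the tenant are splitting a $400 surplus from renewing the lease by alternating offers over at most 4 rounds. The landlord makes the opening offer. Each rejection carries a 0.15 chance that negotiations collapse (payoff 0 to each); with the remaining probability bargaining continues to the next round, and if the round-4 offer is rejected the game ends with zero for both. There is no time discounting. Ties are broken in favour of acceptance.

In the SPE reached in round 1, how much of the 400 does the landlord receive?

103.35

Round 4 (the tenant proposes): rejection yields 0 for the landlord; the tenant offers 0 and keeps 400.
Round 3 (the landlord proposes): rejecting gives the tenant an expected 0.85 × 400 = 340, so the landlord offers 340, keeping 60.
Round 2 (the tenant proposes): rejecting gives the landlord an expected 0.85 × 60 = 51. The tenant offers 51 and keeps 400 − 51 = 349.
Round 1 (the landlord proposes): rejecting gives the tenant an expected 0.85 × 349 = 296.65. The landlord offers 296.65 and keeps 400 − 296.65 = 103.35.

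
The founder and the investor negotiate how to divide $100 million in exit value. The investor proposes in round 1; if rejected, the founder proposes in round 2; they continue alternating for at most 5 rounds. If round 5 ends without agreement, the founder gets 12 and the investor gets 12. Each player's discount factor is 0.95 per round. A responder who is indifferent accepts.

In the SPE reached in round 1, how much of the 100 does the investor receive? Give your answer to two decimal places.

81.19

By backward induction:
Round 5 (the investor proposes): the founder gets 12 if talks fail, so the investor offers 12 and keeps 88.
Round 4 (the founder proposes): the investor can get 88 next round, worth 0.95 × 88 = 83.6 now. The founder offers 83.6 and keeps 100 − 83.6 = 16.4.
Round 3 (the investor proposes): the founder can get 16.4 next round, worth 0.95 × 16.4 = 15.58 now. The investor offers 15.58 and keeps 100 − 15.58 = 84.42.
Round 2 (the founder proposes): the investor can get 84.42 next round, worth 0.95 × 84.42 = 80.199 now; the founder offers that and keeps 19.801.
Round 1 (the investor proposes): the founder can get 19.801 next round, worth 0.95 × 19.801 = 18.81095 now, so the investor offers 18.81095, keeping 81.18905.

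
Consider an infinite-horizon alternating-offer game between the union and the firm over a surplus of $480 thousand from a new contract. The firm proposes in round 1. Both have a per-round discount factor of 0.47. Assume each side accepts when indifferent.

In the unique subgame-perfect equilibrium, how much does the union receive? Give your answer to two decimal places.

When the firm proposes, the union accepts any offer worth at least 0.47 times what the union would get by proposing next round; and vice versa.
This gives x = 480 − 0.47y and y = 480 − 0.47x, where x and y are each side's share when it proposes.
Hence (1 − 0.47·0.47)x = 480(1 − 0.47), i.e. 0.7791·x = 254.4.
x ≈ 326.5306; the union's share is 480 − x ≈ 153.4694.

153.47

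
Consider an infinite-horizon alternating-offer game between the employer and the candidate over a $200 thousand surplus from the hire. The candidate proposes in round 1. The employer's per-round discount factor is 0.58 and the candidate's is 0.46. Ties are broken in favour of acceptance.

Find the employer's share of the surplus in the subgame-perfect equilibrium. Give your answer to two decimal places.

When the candidate proposes, the employer accepts any offer worth at least 0.58 times what the employer would get by proposing next round; and vice versa.
This gives x = 200 − 0.58y and y = 200 − 0.46x, where x and y are each side's share when it proposes.
Hence (1 − 0.58·0.46)x = 200(1 − 0.58), i.e. 0.7332·x = 84.
x ≈ 114.5663; the employer's share is 200 − x ≈ 85.4337.

85.43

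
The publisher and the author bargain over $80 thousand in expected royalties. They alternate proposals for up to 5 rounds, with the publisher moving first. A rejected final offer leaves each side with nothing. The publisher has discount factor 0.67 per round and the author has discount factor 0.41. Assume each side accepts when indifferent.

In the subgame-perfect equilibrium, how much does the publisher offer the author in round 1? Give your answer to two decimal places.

Work backward from the last round.
Round 5 (the publisher proposes): the author will accept anything ≥ 0, so the publisher offers 0 and keeps 80.
Round 4 (the author proposes): the publisher can get 80 next round, worth 0.67 × 80 = 53.6 now. The author offers 53.6 and keeps 80 − 53.6 = 26.4.
Round 3 (the publisher proposes): the author can get 26.4 next round, worth 0.41 × 26.4 = 10.824 now, so the publisher offers 10.824, keeping 69.176.
Round 2 (the author proposes): the publisher can get 69.176 next round, worth 0.67 × 69.176 = 46.34792 now, so the author offers 46.34792, keeping 33.65208.
Round 1 (the publisher proposes): the author can get 33.65208 next round, worth 0.41 × 33.65208 = 13.7973528 now, so the publisher offers 13.7973528, keeping 66.2026472.

13.80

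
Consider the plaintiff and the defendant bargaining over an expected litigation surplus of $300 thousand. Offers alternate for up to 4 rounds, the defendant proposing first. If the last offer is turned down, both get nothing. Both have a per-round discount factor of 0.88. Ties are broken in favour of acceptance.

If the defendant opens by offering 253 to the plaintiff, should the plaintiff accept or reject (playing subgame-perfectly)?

Accept

Work out the plaintiff's continuation value if the offer is rejected.
Round 4 (the plaintiff proposes): the defendant will accept anything ≥ 0, so the plaintiff offers 0 and keeps 300.
Round 3 (the defendant proposes): the plaintiff can get 300 next round, worth 0.88 × 300 = 264 now; the defendant offers that and keeps 36.
Round 2 (the plaintiff proposes): the defendant can get 36 next round, worth 0.88 × 36 = 31.68 now; the plaintiff offers that and keeps 268.32.
So by rejecting in round 1, the plaintiff gets 268.32 next round, worth 0.88 × 268.32 = 236.1216 now.
Offer 253 ≥ 236.1216, so the plaintiff accepts.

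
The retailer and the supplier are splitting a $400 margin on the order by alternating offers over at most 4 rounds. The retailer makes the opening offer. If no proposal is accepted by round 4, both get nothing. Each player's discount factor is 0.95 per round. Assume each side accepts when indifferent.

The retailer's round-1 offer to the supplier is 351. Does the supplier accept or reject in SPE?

Reject

Round 4 (the supplier proposes): rejection yields 0 for the retailer; the supplier offers 0 and keeps 400.
Round 3 (the retailer proposes): the supplier can get 400 next round, worth 0.95 × 400 = 380 now. The retailer offers 380 and keeps 400 − 380 = 20.
Round 2 (the supplier proposes): the retailer can get 20 next round, worth 0.95 × 20 = 19 now. The supplier offers 19 and keeps 400 − 19 = 381.
So by rejecting in round 1, the supplier gets 381 next round, worth 0.95 × 381 = 361.95 now.
Offer 351 < 361.95, so the supplier rejects.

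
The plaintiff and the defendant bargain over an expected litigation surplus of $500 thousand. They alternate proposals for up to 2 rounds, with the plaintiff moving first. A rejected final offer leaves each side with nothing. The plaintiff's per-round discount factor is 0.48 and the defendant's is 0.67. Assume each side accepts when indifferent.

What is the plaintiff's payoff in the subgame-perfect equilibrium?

Work backward from the last round.
Round 2 (the defendant proposes): rejection yields 0 for the plaintiff; the defendant offers 0 and keeps 500.
Round 1 (the plaintiff proposes): the defendant can get 500 next round, worth 0.67 × 500 = 335 now; the plaintiff offers that and keeps 165.

165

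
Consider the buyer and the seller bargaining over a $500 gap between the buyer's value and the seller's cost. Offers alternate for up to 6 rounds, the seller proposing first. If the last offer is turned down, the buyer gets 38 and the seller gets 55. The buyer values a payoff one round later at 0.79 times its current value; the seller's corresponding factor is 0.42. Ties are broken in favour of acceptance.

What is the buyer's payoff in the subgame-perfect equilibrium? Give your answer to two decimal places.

Round 6 (the buyer proposes): the seller gets 55 if talks fail, so the buyer offers 55 and keeps 445.
Round 5 (the seller proposes): the buyer can get 445 next round, worth 0.79 × 445 = 351.55 now. The seller offers 351.55 and keeps 500 − 351.55 = 148.45.
Round 4 (the buyer proposes): the seller can get 148.45 next round, worth 0.42 × 148.45 = 62.349 now, so the buyer offers 62.349, keeping 437.651.
Round 3 (the seller proposes): the buyer can get 437.651 next round, worth 0.79 × 437.651 = 345.74429 now; the seller offers that and keeps 154.25571.
Round 2 (the buyer proposes): the seller can get 154.25571 next round, worth 0.42 × 154.25571 = 64.7873982 now, so the buyer offers 64.7873982, keeping 435.2126018.
Round 1 (the seller proposes): the buyer can get 435.2126018 next round, worth 0.79 × 435.2126018 = 343.817955422 now. The seller offers 343.817955422 and keeps 500 − 343.817955422 = 156.182044578.

343.82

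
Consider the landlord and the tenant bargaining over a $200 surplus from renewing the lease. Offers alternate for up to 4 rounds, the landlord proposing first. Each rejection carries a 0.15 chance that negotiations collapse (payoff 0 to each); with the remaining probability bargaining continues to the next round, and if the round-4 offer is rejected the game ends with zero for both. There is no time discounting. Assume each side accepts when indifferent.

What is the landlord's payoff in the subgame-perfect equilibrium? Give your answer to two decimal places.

Round 4 (the tenant proposes): rejection yields 0 for the landlord; the tenant offers 0 and keeps 200.
Round 3 (the landlord proposes): rejecting gives the tenant an expected 0.85 × 200 = 170. The landlord offers 170 and keeps 200 − 170 = 30.
Round 2 (the tenant proposes): rejecting gives the landlord an expected 0.85 × 30 = 25.5; the tenant offers that and keeps 174.5.
Round 1 (the landlord proposes): rejecting gives the tenant an expected 0.85 × 174.5 = 148.325; the landlord offers that and keeps 51.675.

51.68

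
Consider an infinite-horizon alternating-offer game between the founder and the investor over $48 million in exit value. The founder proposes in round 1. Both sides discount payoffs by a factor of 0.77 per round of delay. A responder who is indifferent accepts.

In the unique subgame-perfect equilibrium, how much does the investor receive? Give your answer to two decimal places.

20.88

Let x be the founder's share when the founder proposes and y be the investor's share when the investor proposes.
The investor accepts iff offered ≥ 0.77·y, so x = 48 − 0.77y. Symmetrically y = 48 − 0.77x.
Substituting: x = 48 − 0.77(48 − 0.77x), giving x(1 − 0.77·0.77) = 48(1 − 0.77).
So x = 48 × 0.23 / 0.4071 ≈ 27.1186, and the investor receives 48 − x ≈ 20.8814.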